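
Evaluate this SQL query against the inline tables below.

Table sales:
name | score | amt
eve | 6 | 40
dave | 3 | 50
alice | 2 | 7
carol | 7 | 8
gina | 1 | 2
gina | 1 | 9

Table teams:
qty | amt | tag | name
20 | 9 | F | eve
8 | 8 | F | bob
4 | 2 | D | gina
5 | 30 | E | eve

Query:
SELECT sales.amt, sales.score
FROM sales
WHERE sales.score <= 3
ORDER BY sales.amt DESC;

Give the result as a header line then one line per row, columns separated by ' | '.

After WHERE (4 rows):
sales.name | sales.score | sales.amt
dave | 3 | 50
alice | 2 | 7
gina | 1 | 2
gina | 1 | 9
After SELECT (4 rows):
sales.amt | sales.score
50 | 3
7 | 2
2 | 1
9 | 1
After ORDER BY (4 rows):
sales.amt | sales.score
50 | 3
9 | 1
7 | 2
2 | 1

== RESULT ==
sales.amt | sales.score
50 | 3
9 | 1
7 | 2
2 | 1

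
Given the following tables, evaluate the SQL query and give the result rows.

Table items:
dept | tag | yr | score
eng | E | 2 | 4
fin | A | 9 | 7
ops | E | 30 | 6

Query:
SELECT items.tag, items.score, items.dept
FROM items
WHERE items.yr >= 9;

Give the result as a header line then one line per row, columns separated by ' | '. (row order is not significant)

After WHERE (2 rows):
items.dept | items.tag | items.yr | items.score
fin | A | 9 | 7
ops | E | 30 | 6
After SELECT (2 rows):
items.tag | items.score | items.dept
A | 7 | fin
E | 6 | ops

== RESULT ==
items.tag | items.score | items.dept
A | 7 | fin
E | 6 | ops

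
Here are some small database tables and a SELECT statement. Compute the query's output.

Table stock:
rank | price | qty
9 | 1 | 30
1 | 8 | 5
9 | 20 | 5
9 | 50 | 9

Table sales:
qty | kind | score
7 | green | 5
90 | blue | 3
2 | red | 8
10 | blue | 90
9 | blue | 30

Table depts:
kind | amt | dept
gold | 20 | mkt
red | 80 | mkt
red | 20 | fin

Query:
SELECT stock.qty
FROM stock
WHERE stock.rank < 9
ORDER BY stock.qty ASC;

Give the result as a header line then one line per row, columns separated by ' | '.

After WHERE (1 rows):
stock.rank | stock.price | stock.qty
1 | 8 | 5
After SELECT (1 rows):
stock.qty
5
After ORDER BY (1 rows):
stock.qty
5

== RESULT ==
stock.qty
5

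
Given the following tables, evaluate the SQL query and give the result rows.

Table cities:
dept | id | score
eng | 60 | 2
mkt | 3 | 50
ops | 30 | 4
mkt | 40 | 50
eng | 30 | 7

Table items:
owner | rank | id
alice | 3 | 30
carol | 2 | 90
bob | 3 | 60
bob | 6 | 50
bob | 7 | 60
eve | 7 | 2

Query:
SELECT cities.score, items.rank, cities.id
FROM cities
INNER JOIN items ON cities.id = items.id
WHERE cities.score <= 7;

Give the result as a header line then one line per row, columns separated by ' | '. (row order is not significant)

== RESULT ==
cities.score | items.rank | cities.id
2 | 3 | 60
2 | 7 | 60
4 | 3 | 30
7 | 3 | 30

Derivation:
After JOIN items (4 rows):
cities.dept | cities.id | cities.score | items.owner | items.rank | items.id
eng | 60 | 2 | bob | 3 | 60
eng | 60 | 2 | bob | 7 | 60
ops | 30 | 4 | alice | 3 | 30
eng | 30 | 7 | alice | 3 | 30
After WHERE (4 rows):
cities.dept | cities.id | cities.score | items.owner | items.rank | items.id
eng | 60 | 2 | bob | 3 | 60
eng | 60 | 2 | bob | 7 | 60
ops | 30 | 4 | alice | 3 | 30
eng | 30 | 7 | alice | 3 | 30
After SELECT (4 rows):
cities.score | items.rank | cities.id
2 | 3 | 60
2 | 7 | 60
4 | 3 | 30
7 | 3 | 30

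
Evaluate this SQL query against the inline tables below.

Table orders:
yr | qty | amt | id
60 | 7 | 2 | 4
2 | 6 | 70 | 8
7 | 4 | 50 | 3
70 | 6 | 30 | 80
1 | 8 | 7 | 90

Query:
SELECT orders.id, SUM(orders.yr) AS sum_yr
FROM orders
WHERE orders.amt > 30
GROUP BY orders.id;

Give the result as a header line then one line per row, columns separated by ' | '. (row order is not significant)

After WHERE (2 rows):
orders.yr | orders.qty | orders.amt | orders.id
2 | 6 | 70 | 8
7 | 4 | 50 | 3
After GROUP BY (2 rows):
orders.id | sum_yr
8 | 2
3 | 7

== RESULT ==
orders.id | sum_yr
8 | 2
3 | 7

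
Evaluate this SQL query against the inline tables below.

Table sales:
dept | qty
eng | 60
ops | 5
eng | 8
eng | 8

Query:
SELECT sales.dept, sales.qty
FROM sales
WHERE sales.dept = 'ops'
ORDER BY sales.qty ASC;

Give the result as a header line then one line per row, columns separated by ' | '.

== RESULT ==
sales.dept | sales.qty
ops | 5

Derivation:
After WHERE (1 rows):
sales.dept | sales.qty
ops | 5
After SELECT (1 rows):
sales.dept | sales.qty
ops | 5
After ORDER BY (1 rows):
sales.dept | sales.qty
ops | 5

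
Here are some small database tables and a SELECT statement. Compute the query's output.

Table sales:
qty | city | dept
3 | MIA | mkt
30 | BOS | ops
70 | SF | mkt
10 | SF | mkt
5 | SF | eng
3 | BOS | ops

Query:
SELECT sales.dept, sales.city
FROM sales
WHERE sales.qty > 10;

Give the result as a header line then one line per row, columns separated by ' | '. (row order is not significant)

After WHERE (2 rows):
sales.qty | sales.city | sales.dept
30 | BOS | ops
70 | SF | mkt
After SELECT (2 rows):
sales.dept | sales.city
ops | BOS
mkt | SF

== RESULT ==
sales.dept | sales.city
ops | BOS
mkt | SF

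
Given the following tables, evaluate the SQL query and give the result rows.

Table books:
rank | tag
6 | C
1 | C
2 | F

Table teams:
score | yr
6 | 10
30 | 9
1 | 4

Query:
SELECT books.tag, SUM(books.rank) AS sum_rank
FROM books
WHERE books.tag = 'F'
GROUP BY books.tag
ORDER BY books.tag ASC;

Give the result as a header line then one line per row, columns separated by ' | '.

== RESULT ==
books.tag | sum_rank
F | 2

Derivation:
After WHERE (1 rows):
books.rank | books.tag
2 | F
After GROUP BY (1 rows):
books.tag | sum_rank
F | 2
After ORDER BY (1 rows):
books.tag | sum_rank
F | 2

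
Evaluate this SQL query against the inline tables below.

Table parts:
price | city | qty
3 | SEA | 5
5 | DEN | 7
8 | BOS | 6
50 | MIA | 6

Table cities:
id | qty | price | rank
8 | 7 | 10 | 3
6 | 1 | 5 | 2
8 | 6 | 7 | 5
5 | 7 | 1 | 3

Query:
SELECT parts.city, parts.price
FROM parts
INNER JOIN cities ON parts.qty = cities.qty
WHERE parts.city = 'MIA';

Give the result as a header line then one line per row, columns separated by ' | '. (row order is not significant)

== RESULT ==
parts.city | parts.price
MIA | 50

Derivation:
After JOIN cities (4 rows):
parts.price | parts.city | parts.qty | cities.id | cities.qty | cities.price | cities.rank
5 | DEN | 7 | 8 | 7 | 10 | 3
5 | DEN | 7 | 5 | 7 | 1 | 3
8 | BOS | 6 | 8 | 6 | 7 | 5
50 | MIA | 6 | 8 | 6 | 7 | 5
After WHERE (1 rows):
parts.price | parts.city | parts.qty | cities.id | cities.qty | cities.price | cities.rank
50 | MIA | 6 | 8 | 6 | 7 | 5
After SELECT (1 rows):
parts.city | parts.price
MIA | 50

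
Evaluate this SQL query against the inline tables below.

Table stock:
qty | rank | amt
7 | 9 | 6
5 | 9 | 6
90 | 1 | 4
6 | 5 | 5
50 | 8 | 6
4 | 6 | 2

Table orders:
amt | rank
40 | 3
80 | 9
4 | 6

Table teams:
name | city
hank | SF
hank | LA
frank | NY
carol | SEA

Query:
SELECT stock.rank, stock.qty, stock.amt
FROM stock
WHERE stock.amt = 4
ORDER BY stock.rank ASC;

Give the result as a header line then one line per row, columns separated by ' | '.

== RESULT ==
stock.rank | stock.qty | stock.amt
1 | 90 | 4

Derivation:
After WHERE (1 rows):
stock.qty | stock.rank | stock.amt
90 | 1 | 4
After SELECT (1 rows):
stock.rank | stock.qty | stock.amt
1 | 90 | 4
After ORDER BY (1 rows):
stock.rank | stock.qty | stock.amt
1 | 90 | 4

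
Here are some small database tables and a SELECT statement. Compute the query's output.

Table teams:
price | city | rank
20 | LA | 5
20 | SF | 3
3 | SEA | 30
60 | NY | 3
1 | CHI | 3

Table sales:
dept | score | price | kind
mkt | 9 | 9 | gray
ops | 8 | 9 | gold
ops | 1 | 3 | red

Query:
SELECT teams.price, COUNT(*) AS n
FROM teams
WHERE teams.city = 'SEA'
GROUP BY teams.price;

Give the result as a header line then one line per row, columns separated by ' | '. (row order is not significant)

After WHERE (1 rows):
teams.price | teams.city | teams.rank
3 | SEA | 30
After GROUP BY (1 rows):
teams.price | n
3 | 1

== RESULT ==
teams.price | n
3 | 1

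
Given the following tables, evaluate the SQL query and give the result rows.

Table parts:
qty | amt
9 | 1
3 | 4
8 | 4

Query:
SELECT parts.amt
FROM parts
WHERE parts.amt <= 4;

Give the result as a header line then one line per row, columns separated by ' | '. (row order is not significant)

== RESULT ==
parts.amt
1
4
4

Derivation:
After WHERE (3 rows):
parts.qty | parts.amt
9 | 1
3 | 4
8 | 4
After SELECT (3 rows):
parts.amt
1
4
4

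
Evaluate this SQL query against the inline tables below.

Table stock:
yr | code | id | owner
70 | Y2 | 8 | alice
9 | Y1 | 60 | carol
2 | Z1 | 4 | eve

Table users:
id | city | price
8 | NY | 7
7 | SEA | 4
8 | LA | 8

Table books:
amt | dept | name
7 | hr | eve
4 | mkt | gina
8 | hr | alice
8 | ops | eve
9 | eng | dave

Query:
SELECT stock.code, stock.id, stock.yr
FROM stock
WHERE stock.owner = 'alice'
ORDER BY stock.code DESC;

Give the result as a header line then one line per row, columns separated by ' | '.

== RESULT ==
stock.code | stock.id | stock.yr
Y2 | 8 | 70

Derivation:
After WHERE (1 rows):
stock.yr | stock.code | stock.id | stock.owner
70 | Y2 | 8 | alice
After SELECT (1 rows):
stock.code | stock.id | stock.yr
Y2 | 8 | 70
After ORDER BY (1 rows):
stock.code | stock.id | stock.yr
Y2 | 8 | 70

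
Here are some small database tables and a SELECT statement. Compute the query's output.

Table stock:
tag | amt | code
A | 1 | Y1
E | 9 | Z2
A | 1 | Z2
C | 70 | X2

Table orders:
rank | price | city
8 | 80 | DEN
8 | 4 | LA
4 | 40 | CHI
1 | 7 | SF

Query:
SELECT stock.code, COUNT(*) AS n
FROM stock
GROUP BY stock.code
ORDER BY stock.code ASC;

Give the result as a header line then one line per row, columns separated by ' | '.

== RESULT ==
stock.code | n
X2 | 1
Y1 | 1
Z2 | 2

Derivation:
After GROUP BY (3 rows):
stock.code | n
Y1 | 1
Z2 | 2
X2 | 1
After ORDER BY (3 rows):
stock.code | n
X2 | 1
Y1 | 1
Z2 | 2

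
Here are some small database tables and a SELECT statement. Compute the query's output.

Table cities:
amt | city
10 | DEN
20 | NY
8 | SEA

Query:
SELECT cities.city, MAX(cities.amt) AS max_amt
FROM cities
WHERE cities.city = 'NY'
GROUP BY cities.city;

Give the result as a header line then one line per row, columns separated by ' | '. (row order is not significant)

After WHERE (1 rows):
cities.amt | cities.city
20 | NY
After GROUP BY (1 rows):
cities.city | max_amt
NY | 20

== RESULT ==
cities.city | max_amt
NY | 20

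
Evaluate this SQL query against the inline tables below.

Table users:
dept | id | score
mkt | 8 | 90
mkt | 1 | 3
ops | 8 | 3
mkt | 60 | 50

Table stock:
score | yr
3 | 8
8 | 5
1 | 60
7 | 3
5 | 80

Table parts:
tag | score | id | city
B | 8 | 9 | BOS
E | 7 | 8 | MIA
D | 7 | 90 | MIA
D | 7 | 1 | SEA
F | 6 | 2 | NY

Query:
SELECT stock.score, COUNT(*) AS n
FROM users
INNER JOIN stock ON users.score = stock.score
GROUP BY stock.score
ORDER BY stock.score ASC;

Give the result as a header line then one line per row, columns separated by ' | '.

After JOIN stock (2 rows):
users.dept | users.id | users.score | stock.score | stock.yr
mkt | 1 | 3 | 3 | 8
ops | 8 | 3 | 3 | 8
After GROUP BY (1 rows):
stock.score | n
3 | 2
After ORDER BY (1 rows):
stock.score | n
3 | 2

== RESULT ==
stock.score | n
3 | 2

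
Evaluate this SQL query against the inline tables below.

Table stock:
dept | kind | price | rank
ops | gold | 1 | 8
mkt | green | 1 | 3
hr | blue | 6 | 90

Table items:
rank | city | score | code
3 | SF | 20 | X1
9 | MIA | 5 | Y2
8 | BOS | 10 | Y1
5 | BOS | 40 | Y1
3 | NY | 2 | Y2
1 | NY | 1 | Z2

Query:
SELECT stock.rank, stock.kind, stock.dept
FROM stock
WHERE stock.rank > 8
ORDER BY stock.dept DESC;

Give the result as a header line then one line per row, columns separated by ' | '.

== RESULT ==
stock.rank | stock.kind | stock.dept
90 | blue | hr

Derivation:
After WHERE (1 rows):
stock.dept | stock.kind | stock.price | stock.rank
hr | blue | 6 | 90
After SELECT (1 rows):
stock.rank | stock.kind | stock.dept
90 | blue | hr
After ORDER BY (1 rows):
stock.rank | stock.kind | stock.dept
90 | blue | hr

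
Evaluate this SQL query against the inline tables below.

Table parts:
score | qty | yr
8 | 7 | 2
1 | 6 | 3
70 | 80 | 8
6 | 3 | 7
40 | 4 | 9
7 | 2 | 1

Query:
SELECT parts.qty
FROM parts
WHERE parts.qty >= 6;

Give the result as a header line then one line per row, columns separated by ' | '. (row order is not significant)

After WHERE (3 rows):
parts.score | parts.qty | parts.yr
8 | 7 | 2
1 | 6 | 3
70 | 80 | 8
After SELECT (3 rows):
parts.qty
7
6
80

== RESULT ==
parts.qty
7
6
80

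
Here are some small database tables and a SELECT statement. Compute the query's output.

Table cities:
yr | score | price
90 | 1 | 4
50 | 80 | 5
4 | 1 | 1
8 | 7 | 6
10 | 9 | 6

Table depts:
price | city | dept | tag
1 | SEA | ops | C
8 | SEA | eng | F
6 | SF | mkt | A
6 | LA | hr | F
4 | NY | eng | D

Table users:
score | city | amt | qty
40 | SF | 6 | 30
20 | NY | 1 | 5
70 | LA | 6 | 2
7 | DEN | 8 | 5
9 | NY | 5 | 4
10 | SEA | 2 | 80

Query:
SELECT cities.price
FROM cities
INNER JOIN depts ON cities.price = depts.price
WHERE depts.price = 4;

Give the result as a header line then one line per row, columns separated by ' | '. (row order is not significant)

== RESULT ==
cities.price
4

Derivation:
After JOIN depts (6 rows):
cities.yr | cities.score | cities.price | depts.price | depts.city | depts.dept | depts.tag
90 | 1 | 4 | 4 | NY | eng | D
4 | 1 | 1 | 1 | SEA | ops | C
8 | 7 | 6 | 6 | SF | mkt | A
8 | 7 | 6 | 6 | LA | hr | F
10 | 9 | 6 | 6 | SF | mkt | A
10 | 9 | 6 | 6 | LA | hr | F
After WHERE (1 rows):
cities.yr | cities.score | cities.price | depts.price | depts.city | depts.dept | depts.tag
90 | 1 | 4 | 4 | NY | eng | D
After SELECT (1 rows):
cities.price
4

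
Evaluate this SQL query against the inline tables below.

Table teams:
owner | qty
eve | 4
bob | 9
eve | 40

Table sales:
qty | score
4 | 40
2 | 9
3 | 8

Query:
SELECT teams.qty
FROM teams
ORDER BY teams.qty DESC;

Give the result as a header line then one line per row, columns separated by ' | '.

After SELECT (3 rows):
teams.qty
4
9
40
After ORDER BY (3 rows):
teams.qty
40
9
4

== RESULT ==
teams.qty
40
9
4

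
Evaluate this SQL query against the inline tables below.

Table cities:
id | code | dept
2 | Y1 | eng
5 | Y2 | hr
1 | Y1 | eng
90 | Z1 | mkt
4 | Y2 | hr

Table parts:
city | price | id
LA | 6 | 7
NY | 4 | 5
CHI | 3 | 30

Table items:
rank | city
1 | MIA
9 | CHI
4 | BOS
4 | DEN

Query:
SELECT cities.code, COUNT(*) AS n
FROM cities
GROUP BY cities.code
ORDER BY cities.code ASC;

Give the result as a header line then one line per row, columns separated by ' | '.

After GROUP BY (3 rows):
cities.code | n
Y1 | 2
Y2 | 2
Z1 | 1
After ORDER BY (3 rows):
cities.code | n
Y1 | 2
Y2 | 2
Z1 | 1

== RESULT ==
cities.code | n
Y1 | 2
Y2 | 2
Z1 | 1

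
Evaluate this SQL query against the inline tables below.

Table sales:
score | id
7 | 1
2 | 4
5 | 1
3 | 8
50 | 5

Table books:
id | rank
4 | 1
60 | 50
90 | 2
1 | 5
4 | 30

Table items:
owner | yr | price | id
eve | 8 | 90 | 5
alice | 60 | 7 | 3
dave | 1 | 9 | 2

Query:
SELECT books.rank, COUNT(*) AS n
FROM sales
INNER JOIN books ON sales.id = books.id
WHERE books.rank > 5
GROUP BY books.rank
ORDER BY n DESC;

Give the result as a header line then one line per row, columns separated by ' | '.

After JOIN books (4 rows):
sales.score | sales.id | books.id | books.rank
7 | 1 | 1 | 5
2 | 4 | 4 | 1
2 | 4 | 4 | 30
5 | 1 | 1 | 5
After WHERE (1 rows):
sales.score | sales.id | books.id | books.rank
2 | 4 | 4 | 30
After GROUP BY (1 rows):
books.rank | n
30 | 1
After ORDER BY (1 rows):
books.rank | n
30 | 1

== RESULT ==
books.rank | n
30 | 1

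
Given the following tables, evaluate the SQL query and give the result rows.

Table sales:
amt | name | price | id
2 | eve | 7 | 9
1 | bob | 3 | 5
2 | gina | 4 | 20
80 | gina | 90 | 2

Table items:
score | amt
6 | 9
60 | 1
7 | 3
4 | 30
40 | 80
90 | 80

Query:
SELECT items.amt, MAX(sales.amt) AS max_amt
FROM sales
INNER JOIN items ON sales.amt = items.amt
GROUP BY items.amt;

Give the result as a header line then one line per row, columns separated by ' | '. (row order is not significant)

== RESULT ==
items.amt | max_amt
1 | 1
80 | 80

Derivation:
After JOIN items (3 rows):
sales.amt | sales.name | sales.price | sales.id | items.score | items.amt
1 | bob | 3 | 5 | 60 | 1
80 | gina | 90 | 2 | 40 | 80
80 | gina | 90 | 2 | 90 | 80
After GROUP BY (2 rows):
items.amt | max_amt
1 | 1
80 | 80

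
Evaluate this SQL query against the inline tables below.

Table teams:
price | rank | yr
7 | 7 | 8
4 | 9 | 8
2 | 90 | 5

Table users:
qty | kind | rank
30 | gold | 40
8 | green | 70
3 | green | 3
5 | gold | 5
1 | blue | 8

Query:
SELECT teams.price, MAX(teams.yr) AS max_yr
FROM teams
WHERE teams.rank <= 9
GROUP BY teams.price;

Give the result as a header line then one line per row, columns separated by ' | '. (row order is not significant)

After WHERE (2 rows):
teams.price | teams.rank | teams.yr
7 | 7 | 8
4 | 9 | 8
After GROUP BY (2 rows):
teams.price | max_yr
7 | 8
4 | 8

== RESULT ==
teams.price | max_yr
7 | 8
4 | 8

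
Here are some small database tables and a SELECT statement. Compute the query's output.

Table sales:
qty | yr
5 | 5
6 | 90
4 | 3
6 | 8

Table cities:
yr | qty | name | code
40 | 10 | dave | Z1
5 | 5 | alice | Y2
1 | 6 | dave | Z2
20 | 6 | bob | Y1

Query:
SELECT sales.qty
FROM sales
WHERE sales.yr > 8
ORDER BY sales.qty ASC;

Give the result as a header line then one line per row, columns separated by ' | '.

== RESULT ==
sales.qty
6

Derivation:
After WHERE (1 rows):
sales.qty | sales.yr
6 | 90
After SELECT (1 rows):
sales.qty
6
After ORDER BY (1 rows):
sales.qty
6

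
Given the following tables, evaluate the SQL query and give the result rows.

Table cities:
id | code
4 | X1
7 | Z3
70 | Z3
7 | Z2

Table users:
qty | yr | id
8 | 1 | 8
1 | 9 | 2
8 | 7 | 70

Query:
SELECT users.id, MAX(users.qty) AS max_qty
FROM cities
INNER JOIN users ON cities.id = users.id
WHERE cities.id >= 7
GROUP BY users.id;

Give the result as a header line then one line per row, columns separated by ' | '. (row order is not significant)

== RESULT ==
users.id | max_qty
70 | 8

Derivation:
After JOIN users (1 rows):
cities.id | cities.code | users.qty | users.yr | users.id
70 | Z3 | 8 | 7 | 70
After WHERE (1 rows):
cities.id | cities.code | users.qty | users.yr | users.id
70 | Z3 | 8 | 7 | 70
After GROUP BY (1 rows):
users.id | max_qty
70 | 8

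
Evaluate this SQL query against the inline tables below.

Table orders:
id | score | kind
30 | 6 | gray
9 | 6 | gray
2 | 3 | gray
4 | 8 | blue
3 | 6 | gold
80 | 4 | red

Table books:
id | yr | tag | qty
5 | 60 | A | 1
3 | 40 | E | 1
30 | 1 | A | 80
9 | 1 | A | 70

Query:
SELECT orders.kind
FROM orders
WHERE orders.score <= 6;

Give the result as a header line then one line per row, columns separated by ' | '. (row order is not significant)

After WHERE (5 rows):
orders.id | orders.score | orders.kind
30 | 6 | gray
9 | 6 | gray
2 | 3 | gray
3 | 6 | gold
80 | 4 | red
After SELECT (5 rows):
orders.kind
gray
gray
gray
gold
red

== RESULT ==
orders.kind
gray
gray
gray
gold
red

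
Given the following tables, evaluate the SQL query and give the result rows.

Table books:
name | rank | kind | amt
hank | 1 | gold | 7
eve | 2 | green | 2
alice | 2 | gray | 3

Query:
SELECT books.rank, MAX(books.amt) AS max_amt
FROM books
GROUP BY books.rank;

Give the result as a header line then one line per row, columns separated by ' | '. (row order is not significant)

After GROUP BY (2 rows):
books.rank | max_amt
1 | 7
2 | 3

== RESULT ==
books.rank | max_amt
1 | 7
2 | 3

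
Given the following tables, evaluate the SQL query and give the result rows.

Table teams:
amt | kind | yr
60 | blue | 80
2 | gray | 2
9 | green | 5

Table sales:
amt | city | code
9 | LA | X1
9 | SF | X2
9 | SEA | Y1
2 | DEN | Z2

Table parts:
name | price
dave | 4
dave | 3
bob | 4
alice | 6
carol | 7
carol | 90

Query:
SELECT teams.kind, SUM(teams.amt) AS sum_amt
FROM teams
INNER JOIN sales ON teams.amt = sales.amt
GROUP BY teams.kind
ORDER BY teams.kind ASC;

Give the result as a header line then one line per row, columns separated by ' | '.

After JOIN sales (4 rows):
teams.amt | teams.kind | teams.yr | sales.amt | sales.city | sales.code
2 | gray | 2 | 2 | DEN | Z2
9 | green | 5 | 9 | LA | X1
9 | green | 5 | 9 | SF | X2
9 | green | 5 | 9 | SEA | Y1
After GROUP BY (2 rows):
teams.kind | sum_amt
gray | 2
green | 27
After ORDER BY (2 rows):
teams.kind | sum_amt
gray | 2
green | 27

== RESULT ==
teams.kind | sum_amt
gray | 2
green | 27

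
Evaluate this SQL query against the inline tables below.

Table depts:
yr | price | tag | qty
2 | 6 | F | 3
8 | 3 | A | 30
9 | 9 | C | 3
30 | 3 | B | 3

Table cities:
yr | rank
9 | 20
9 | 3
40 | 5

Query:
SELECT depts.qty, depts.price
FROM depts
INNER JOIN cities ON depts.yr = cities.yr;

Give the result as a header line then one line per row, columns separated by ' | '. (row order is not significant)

After JOIN cities (2 rows):
depts.yr | depts.price | depts.tag | depts.qty | cities.yr | cities.rank
9 | 9 | C | 3 | 9 | 20
9 | 9 | C | 3 | 9 | 3
After SELECT (2 rows):
depts.qty | depts.price
3 | 9
3 | 9

== RESULT ==
depts.qty | depts.price
3 | 9
3 | 9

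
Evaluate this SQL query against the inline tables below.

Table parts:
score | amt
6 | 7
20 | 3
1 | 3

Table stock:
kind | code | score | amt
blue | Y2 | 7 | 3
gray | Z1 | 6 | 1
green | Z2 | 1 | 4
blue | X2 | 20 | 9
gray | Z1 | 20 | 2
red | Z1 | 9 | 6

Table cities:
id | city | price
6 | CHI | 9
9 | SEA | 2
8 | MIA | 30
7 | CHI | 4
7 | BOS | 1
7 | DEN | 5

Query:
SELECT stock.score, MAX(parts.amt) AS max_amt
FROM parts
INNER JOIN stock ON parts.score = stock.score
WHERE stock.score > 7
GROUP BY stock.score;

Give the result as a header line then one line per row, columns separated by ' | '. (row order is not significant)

After JOIN stock (4 rows):
parts.score | parts.amt | stock.kind | stock.code | stock.score | stock.amt
6 | 7 | gray | Z1 | 6 | 1
20 | 3 | blue | X2 | 20 | 9
20 | 3 | gray | Z1 | 20 | 2
1 | 3 | green | Z2 | 1 | 4
After WHERE (2 rows):
parts.score | parts.amt | stock.kind | stock.code | stock.score | stock.amt
20 | 3 | blue | X2 | 20 | 9
20 | 3 | gray | Z1 | 20 | 2
After GROUP BY (1 rows):
stock.score | max_amt
20 | 3

== RESULT ==
stock.score | max_amt
20 | 3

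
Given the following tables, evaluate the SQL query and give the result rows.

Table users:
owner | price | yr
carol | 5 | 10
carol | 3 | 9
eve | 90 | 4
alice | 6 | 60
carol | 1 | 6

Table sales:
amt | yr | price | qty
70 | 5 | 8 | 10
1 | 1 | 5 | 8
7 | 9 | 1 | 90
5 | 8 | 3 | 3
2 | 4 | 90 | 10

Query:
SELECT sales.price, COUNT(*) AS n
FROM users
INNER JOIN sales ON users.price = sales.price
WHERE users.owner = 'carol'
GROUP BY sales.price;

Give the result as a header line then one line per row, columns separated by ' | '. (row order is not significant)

== RESULT ==
sales.price | n
5 | 1
3 | 1
1 | 1

Derivation:
After JOIN sales (4 rows):
users.owner | users.price | users.yr | sales.amt | sales.yr | sales.price | sales.qty
carol | 5 | 10 | 1 | 1 | 5 | 8
carol | 3 | 9 | 5 | 8 | 3 | 3
eve | 90 | 4 | 2 | 4 | 90 | 10
carol | 1 | 6 | 7 | 9 | 1 | 90
After WHERE (3 rows):
users.owner | users.price | users.yr | sales.amt | sales.yr | sales.price | sales.qty
carol | 5 | 10 | 1 | 1 | 5 | 8
carol | 3 | 9 | 5 | 8 | 3 | 3
carol | 1 | 6 | 7 | 9 | 1 | 90
After GROUP BY (3 rows):
sales.price | n
5 | 1
3 | 1
1 | 1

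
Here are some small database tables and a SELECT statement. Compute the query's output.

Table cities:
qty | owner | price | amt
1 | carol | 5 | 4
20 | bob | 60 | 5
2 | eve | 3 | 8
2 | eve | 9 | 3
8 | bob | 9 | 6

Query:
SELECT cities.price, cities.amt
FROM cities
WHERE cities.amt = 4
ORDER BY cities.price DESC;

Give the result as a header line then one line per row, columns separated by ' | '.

After WHERE (1 rows):
cities.qty | cities.owner | cities.price | cities.amt
1 | carol | 5 | 4
After SELECT (1 rows):
cities.price | cities.amt
5 | 4
After ORDER BY (1 rows):
cities.price | cities.amt
5 | 4

== RESULT ==
cities.price | cities.amt
5 | 4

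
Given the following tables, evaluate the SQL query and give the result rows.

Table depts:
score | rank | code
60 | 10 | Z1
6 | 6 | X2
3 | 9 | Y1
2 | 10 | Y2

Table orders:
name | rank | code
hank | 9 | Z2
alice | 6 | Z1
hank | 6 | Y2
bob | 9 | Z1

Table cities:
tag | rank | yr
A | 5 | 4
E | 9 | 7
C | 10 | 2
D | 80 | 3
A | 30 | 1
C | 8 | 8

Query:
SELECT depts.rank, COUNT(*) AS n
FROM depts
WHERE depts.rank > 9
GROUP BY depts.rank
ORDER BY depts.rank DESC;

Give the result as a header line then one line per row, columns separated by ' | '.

After WHERE (2 rows):
depts.score | depts.rank | depts.code
60 | 10 | Z1
2 | 10 | Y2
After GROUP BY (1 rows):
depts.rank | n
10 | 2
After ORDER BY (1 rows):
depts.rank | n
10 | 2

== RESULT ==
depts.rank | n
10 | 2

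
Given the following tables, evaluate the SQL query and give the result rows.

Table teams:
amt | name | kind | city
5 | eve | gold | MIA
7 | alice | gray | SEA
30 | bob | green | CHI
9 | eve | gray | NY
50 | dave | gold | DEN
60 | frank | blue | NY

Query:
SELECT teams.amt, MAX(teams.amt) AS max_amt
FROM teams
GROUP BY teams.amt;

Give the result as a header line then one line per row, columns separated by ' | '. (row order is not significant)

After GROUP BY (6 rows):
teams.amt | max_amt
5 | 5
7 | 7
30 | 30
9 | 9
50 | 50
60 | 60

== RESULT ==
teams.amt | max_amt
5 | 5
7 | 7
30 | 30
9 | 9
50 | 50
60 | 60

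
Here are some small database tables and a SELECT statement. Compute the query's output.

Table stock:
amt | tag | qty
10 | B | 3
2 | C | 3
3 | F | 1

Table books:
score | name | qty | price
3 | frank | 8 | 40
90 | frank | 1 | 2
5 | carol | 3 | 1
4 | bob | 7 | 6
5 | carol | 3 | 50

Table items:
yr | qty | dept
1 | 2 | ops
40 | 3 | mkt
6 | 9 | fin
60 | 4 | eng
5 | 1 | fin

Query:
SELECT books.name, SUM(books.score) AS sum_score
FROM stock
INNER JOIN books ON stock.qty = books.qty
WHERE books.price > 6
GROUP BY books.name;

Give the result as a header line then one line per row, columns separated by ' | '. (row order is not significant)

== RESULT ==
books.name | sum_score
carol | 10

Derivation:
After JOIN books (5 rows):
stock.amt | stock.tag | stock.qty | books.score | books.name | books.qty | books.price
10 | B | 3 | 5 | carol | 3 | 1
10 | B | 3 | 5 | carol | 3 | 50
2 | C | 3 | 5 | carol | 3 | 1
2 | C | 3 | 5 | carol | 3 | 50
3 | F | 1 | 90 | frank | 1 | 2
After WHERE (2 rows):
stock.amt | stock.tag | stock.qty | books.score | books.name | books.qty | books.price
10 | B | 3 | 5 | carol | 3 | 50
2 | C | 3 | 5 | carol | 3 | 50
After GROUP BY (1 rows):
books.name | sum_score
carol | 10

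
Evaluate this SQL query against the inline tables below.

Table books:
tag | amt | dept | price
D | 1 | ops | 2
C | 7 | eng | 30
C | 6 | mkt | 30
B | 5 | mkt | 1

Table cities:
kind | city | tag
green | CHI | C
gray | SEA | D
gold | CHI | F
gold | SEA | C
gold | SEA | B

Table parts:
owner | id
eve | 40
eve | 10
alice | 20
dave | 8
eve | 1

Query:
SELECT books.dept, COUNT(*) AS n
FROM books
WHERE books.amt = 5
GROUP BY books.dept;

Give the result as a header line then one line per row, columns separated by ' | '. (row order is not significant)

After WHERE (1 rows):
books.tag | books.amt | books.dept | books.price
B | 5 | mkt | 1
After GROUP BY (1 rows):
books.dept | n
mkt | 1

== RESULT ==
books.dept | n
mkt | 1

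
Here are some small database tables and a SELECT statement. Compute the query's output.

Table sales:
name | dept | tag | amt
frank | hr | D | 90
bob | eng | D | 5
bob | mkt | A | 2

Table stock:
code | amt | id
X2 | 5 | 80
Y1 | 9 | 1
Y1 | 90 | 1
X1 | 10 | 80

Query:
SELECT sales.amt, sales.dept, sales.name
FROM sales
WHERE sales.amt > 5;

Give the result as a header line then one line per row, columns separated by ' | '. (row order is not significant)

After WHERE (1 rows):
sales.name | sales.dept | sales.tag | sales.amt
frank | hr | D | 90
After SELECT (1 rows):
sales.amt | sales.dept | sales.name
90 | hr | frank

== RESULT ==
sales.amt | sales.dept | sales.name
90 | hr | frank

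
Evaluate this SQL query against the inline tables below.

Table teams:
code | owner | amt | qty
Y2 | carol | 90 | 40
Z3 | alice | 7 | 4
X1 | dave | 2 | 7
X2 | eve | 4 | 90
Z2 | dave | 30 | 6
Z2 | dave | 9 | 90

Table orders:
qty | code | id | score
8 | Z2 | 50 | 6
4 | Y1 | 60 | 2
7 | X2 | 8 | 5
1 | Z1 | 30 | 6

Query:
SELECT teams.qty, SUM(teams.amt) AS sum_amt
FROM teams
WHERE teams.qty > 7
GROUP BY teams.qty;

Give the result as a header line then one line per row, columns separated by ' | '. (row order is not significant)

== RESULT ==
teams.qty | sum_amt
40 | 90
90 | 13

Derivation:
After WHERE (3 rows):
teams.code | teams.owner | teams.amt | teams.qty
Y2 | carol | 90 | 40
X2 | eve | 4 | 90
Z2 | dave | 9 | 90
After GROUP BY (2 rows):
teams.qty | sum_amt
40 | 90
90 | 13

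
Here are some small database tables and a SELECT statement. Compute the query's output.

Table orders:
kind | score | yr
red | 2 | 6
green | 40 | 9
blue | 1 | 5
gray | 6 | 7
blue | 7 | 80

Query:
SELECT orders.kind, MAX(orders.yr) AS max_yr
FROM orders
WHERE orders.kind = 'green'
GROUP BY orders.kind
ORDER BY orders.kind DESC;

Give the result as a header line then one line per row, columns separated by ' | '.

After WHERE (1 rows):
orders.kind | orders.score | orders.yr
green | 40 | 9
After GROUP BY (1 rows):
orders.kind | max_yr
green | 9
After ORDER BY (1 rows):
orders.kind | max_yr
green | 9

== RESULT ==
orders.kind | max_yr
green | 9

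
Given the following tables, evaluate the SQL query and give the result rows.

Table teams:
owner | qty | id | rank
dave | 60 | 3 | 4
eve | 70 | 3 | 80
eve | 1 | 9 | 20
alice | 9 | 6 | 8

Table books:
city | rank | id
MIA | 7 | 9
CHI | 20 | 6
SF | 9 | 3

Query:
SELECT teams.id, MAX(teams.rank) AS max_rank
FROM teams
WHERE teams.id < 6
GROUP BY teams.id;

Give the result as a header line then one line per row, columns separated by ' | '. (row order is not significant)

After WHERE (2 rows):
teams.owner | teams.qty | teams.id | teams.rank
dave | 60 | 3 | 4
eve | 70 | 3 | 80
After GROUP BY (1 rows):
teams.id | max_rank
3 | 80

== RESULT ==
teams.id | max_rank
3 | 80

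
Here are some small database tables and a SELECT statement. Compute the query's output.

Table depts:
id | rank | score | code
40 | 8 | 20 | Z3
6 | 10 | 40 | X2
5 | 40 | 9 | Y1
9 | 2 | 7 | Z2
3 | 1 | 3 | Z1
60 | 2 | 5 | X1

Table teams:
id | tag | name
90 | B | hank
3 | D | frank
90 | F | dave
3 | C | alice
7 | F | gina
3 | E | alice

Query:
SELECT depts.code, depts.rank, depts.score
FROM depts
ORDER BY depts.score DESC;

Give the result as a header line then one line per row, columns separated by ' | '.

After SELECT (6 rows):
depts.code | depts.rank | depts.score
Z3 | 8 | 20
X2 | 10 | 40
Y1 | 40 | 9
Z2 | 2 | 7
Z1 | 1 | 3
X1 | 2 | 5
After ORDER BY (6 rows):
depts.code | depts.rank | depts.score
X2 | 10 | 40
Z3 | 8 | 20
Y1 | 40 | 9
Z2 | 2 | 7
X1 | 2 | 5
Z1 | 1 | 3

== RESULT ==
depts.code | depts.rank | depts.score
X2 | 10 | 40
Z3 | 8 | 20
Y1 | 40 | 9
Z2 | 2 | 7
X1 | 2 | 5
Z1 | 1 | 3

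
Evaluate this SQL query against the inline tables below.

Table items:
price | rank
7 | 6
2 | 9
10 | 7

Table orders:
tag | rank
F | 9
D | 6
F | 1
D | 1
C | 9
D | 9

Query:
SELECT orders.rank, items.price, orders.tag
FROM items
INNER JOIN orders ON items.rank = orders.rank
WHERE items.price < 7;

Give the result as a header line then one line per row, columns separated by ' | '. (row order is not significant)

After JOIN orders (4 rows):
items.price | items.rank | orders.tag | orders.rank
7 | 6 | D | 6
2 | 9 | F | 9
2 | 9 | C | 9
2 | 9 | D | 9
After WHERE (3 rows):
items.price | items.rank | orders.tag | orders.rank
2 | 9 | F | 9
2 | 9 | C | 9
2 | 9 | D | 9
After SELECT (3 rows):
orders.rank | items.price | orders.tag
9 | 2 | F
9 | 2 | C
9 | 2 | D

== RESULT ==
orders.rank | items.price | orders.tag
9 | 2 | F
9 | 2 | C
9 | 2 | D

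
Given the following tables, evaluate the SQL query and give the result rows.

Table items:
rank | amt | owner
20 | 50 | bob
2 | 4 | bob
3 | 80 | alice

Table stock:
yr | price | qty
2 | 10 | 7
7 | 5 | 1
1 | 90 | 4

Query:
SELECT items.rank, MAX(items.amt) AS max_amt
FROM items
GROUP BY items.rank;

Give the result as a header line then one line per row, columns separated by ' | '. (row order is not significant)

After GROUP BY (3 rows):
items.rank | max_amt
20 | 50
2 | 4
3 | 80

== RESULT ==
items.rank | max_amt
20 | 50
2 | 4
3 | 80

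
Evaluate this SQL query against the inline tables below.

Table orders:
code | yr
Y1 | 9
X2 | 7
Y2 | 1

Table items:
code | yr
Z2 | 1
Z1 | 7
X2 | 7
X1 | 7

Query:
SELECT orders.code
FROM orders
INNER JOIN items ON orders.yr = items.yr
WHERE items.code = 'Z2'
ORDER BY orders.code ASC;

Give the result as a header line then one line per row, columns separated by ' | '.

After JOIN items (4 rows):
orders.code | orders.yr | items.code | items.yr
X2 | 7 | Z1 | 7
X2 | 7 | X2 | 7
X2 | 7 | X1 | 7
Y2 | 1 | Z2 | 1
After WHERE (1 rows):
orders.code | orders.yr | items.code | items.yr
Y2 | 1 | Z2 | 1
After SELECT (1 rows):
orders.code
Y2
After ORDER BY (1 rows):
orders.code
Y2

== RESULT ==
orders.code
Y2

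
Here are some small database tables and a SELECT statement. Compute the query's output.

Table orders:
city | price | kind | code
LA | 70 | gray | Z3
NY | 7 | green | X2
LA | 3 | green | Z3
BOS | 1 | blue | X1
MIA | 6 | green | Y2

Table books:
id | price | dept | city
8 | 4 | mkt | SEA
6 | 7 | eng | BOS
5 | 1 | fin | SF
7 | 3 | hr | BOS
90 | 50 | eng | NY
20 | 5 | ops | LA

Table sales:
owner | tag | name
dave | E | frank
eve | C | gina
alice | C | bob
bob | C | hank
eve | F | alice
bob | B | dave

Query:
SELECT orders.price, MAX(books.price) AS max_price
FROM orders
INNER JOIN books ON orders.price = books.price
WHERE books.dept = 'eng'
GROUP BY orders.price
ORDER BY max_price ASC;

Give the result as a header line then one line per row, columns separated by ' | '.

After JOIN books (3 rows):
orders.city | orders.price | orders.kind | orders.code | books.id | books.price | books.dept | books.city
NY | 7 | green | X2 | 6 | 7 | eng | BOS
LA | 3 | green | Z3 | 7 | 3 | hr | BOS
BOS | 1 | blue | X1 | 5 | 1 | fin | SF
After WHERE (1 rows):
orders.city | orders.price | orders.kind | orders.code | books.id | books.price | books.dept | books.city
NY | 7 | green | X2 | 6 | 7 | eng | BOS
After GROUP BY (1 rows):
orders.price | max_price
7 | 7
After ORDER BY (1 rows):
orders.price | max_price
7 | 7

== RESULT ==
orders.price | max_price
7 | 7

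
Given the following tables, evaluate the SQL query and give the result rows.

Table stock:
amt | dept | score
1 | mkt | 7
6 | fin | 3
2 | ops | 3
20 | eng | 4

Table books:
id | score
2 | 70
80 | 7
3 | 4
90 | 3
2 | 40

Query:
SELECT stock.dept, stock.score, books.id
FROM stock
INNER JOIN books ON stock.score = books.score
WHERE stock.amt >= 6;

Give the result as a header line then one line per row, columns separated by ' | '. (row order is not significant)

After JOIN books (4 rows):
stock.amt | stock.dept | stock.score | books.id | books.score
1 | mkt | 7 | 80 | 7
6 | fin | 3 | 90 | 3
2 | ops | 3 | 90 | 3
20 | eng | 4 | 3 | 4
After WHERE (2 rows):
stock.amt | stock.dept | stock.score | books.id | books.score
6 | fin | 3 | 90 | 3
20 | eng | 4 | 3 | 4
After SELECT (2 rows):
stock.dept | stock.score | books.id
fin | 3 | 90
eng | 4 | 3

== RESULT ==
stock.dept | stock.score | books.id
fin | 3 | 90
eng | 4 | 3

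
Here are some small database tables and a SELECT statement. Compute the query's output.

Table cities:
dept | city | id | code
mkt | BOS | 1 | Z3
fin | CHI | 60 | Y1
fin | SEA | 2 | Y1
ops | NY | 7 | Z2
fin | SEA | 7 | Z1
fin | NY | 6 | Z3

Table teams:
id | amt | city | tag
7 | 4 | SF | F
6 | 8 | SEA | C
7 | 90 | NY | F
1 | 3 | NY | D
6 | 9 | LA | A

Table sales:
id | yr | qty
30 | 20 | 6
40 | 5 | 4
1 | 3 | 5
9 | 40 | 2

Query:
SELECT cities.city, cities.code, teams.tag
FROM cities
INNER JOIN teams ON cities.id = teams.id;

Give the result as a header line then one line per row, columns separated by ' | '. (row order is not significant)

After JOIN teams (7 rows):
cities.dept | cities.city | cities.id | cities.code | teams.id | teams.amt | teams.city | teams.tag
mkt | BOS | 1 | Z3 | 1 | 3 | NY | D
ops | NY | 7 | Z2 | 7 | 4 | SF | F
ops | NY | 7 | Z2 | 7 | 90 | NY | F
fin | SEA | 7 | Z1 | 7 | 4 | SF | F
fin | SEA | 7 | Z1 | 7 | 90 | NY | F
fin | NY | 6 | Z3 | 6 | 8 | SEA | C
fin | NY | 6 | Z3 | 6 | 9 | LA | A
After SELECT (7 rows):
cities.city | cities.code | teams.tag
BOS | Z3 | D
NY | Z2 | F
NY | Z2 | F
SEA | Z1 | F
SEA | Z1 | F
NY | Z3 | C
NY | Z3 | A

== RESULT ==
cities.city | cities.code | teams.tag
BOS | Z3 | D
NY | Z2 | F
NY | Z2 | F
SEA | Z1 | F
SEA | Z1 | F
NY | Z3 | C
NY | Z3 | A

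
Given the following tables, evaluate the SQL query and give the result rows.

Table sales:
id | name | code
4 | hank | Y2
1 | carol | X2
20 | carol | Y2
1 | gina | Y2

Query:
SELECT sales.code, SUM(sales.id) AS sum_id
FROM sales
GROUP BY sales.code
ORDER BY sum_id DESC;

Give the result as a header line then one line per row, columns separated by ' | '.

== RESULT ==
sales.code | sum_id
Y2 | 25
X2 | 1

Derivation:
After GROUP BY (2 rows):
sales.code | sum_id
Y2 | 25
X2 | 1
After ORDER BY (2 rows):
sales.code | sum_id
Y2 | 25
X2 | 1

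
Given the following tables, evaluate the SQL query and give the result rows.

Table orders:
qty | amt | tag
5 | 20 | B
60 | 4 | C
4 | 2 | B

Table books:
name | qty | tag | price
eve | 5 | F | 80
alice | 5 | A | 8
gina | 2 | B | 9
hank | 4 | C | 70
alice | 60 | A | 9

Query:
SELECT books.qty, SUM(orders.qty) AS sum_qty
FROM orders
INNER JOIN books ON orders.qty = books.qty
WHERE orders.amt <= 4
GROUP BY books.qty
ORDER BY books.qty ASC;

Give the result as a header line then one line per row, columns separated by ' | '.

== RESULT ==
books.qty | sum_qty
4 | 4
60 | 60

Derivation:
After JOIN books (4 rows):
orders.qty | orders.amt | orders.tag | books.name | books.qty | books.tag | books.price
5 | 20 | B | eve | 5 | F | 80
5 | 20 | B | alice | 5 | A | 8
60 | 4 | C | alice | 60 | A | 9
4 | 2 | B | hank | 4 | C | 70
After WHERE (2 rows):
orders.qty | orders.amt | orders.tag | books.name | books.qty | books.tag | books.price
60 | 4 | C | alice | 60 | A | 9
4 | 2 | B | hank | 4 | C | 70
After GROUP BY (2 rows):
books.qty | sum_qty
60 | 60
4 | 4
After ORDER BY (2 rows):
books.qty | sum_qty
4 | 4
60 | 60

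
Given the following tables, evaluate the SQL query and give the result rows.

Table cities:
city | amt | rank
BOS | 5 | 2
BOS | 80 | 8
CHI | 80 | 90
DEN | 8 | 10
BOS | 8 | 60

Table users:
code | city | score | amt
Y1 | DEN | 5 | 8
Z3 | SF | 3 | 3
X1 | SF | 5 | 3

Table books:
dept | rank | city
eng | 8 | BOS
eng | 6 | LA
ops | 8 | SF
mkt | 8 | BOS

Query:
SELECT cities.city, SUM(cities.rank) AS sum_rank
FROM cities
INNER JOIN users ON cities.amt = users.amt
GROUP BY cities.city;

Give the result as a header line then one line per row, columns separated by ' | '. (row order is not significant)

After JOIN users (2 rows):
cities.city | cities.amt | cities.rank | users.code | users.city | users.score | users.amt
DEN | 8 | 10 | Y1 | DEN | 5 | 8
BOS | 8 | 60 | Y1 | DEN | 5 | 8
After GROUP BY (2 rows):
cities.city | sum_rank
DEN | 10
BOS | 60

== RESULT ==
cities.city | sum_rank
DEN | 10
BOS | 60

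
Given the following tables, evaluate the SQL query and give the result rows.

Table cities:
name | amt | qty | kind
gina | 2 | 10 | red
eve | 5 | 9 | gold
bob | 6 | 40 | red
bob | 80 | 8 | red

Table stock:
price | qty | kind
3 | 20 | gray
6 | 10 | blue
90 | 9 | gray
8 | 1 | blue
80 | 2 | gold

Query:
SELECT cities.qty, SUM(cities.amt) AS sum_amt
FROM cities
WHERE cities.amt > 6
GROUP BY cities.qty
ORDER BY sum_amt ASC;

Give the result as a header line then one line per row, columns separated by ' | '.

== RESULT ==
cities.qty | sum_amt
8 | 80

Derivation:
After WHERE (1 rows):
cities.name | cities.amt | cities.qty | cities.kind
bob | 80 | 8 | red
After GROUP BY (1 rows):
cities.qty | sum_amt
8 | 80
After ORDER BY (1 rows):
cities.qty | sum_amt
8 | 80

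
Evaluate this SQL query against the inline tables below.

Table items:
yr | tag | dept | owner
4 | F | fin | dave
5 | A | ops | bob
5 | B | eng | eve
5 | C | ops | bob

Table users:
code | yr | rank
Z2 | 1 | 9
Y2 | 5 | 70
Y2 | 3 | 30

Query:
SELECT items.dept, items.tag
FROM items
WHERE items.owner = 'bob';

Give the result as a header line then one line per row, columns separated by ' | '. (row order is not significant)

== RESULT ==
items.dept | items.tag
ops | A
ops | C

Derivation:
After WHERE (2 rows):
items.yr | items.tag | items.dept | items.owner
5 | A | ops | bob
5 | C | ops | bob
After SELECT (2 rows):
items.dept | items.tag
ops | A
ops | C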